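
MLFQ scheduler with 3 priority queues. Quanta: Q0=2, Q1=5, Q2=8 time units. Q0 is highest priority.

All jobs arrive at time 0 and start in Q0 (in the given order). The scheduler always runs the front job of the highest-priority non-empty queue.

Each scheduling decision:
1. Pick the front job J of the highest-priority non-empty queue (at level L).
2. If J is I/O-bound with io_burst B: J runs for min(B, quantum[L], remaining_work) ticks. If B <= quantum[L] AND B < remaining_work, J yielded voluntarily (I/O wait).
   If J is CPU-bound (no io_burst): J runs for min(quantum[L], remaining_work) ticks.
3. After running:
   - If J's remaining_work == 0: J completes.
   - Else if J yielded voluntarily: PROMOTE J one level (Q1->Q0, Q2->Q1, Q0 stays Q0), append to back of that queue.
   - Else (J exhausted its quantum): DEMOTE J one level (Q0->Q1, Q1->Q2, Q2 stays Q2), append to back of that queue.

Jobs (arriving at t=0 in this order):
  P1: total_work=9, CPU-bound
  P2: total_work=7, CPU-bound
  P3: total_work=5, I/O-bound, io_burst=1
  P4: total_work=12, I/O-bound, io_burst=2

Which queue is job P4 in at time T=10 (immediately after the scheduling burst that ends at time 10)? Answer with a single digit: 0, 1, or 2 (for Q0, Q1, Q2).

Answer: 0

Derivation:
t=0-2: P1@Q0 runs 2, rem=7, quantum used, demote→Q1. Q0=[P2,P3,P4] Q1=[P1] Q2=[]
t=2-4: P2@Q0 runs 2, rem=5, quantum used, demote→Q1. Q0=[P3,P4] Q1=[P1,P2] Q2=[]
t=4-5: P3@Q0 runs 1, rem=4, I/O yield, promote→Q0. Q0=[P4,P3] Q1=[P1,P2] Q2=[]
t=5-7: P4@Q0 runs 2, rem=10, I/O yield, promote→Q0. Q0=[P3,P4] Q1=[P1,P2] Q2=[]
t=7-8: P3@Q0 runs 1, rem=3, I/O yield, promote→Q0. Q0=[P4,P3] Q1=[P1,P2] Q2=[]
t=8-10: P4@Q0 runs 2, rem=8, I/O yield, promote→Q0. Q0=[P3,P4] Q1=[P1,P2] Q2=[]
t=10-11: P3@Q0 runs 1, rem=2, I/O yield, promote→Q0. Q0=[P4,P3] Q1=[P1,P2] Q2=[]
t=11-13: P4@Q0 runs 2, rem=6, I/O yield, promote→Q0. Q0=[P3,P4] Q1=[P1,P2] Q2=[]
t=13-14: P3@Q0 runs 1, rem=1, I/O yield, promote→Q0. Q0=[P4,P3] Q1=[P1,P2] Q2=[]
t=14-16: P4@Q0 runs 2, rem=4, I/O yield, promote→Q0. Q0=[P3,P4] Q1=[P1,P2] Q2=[]
t=16-17: P3@Q0 runs 1, rem=0, completes. Q0=[P4] Q1=[P1,P2] Q2=[]
t=17-19: P4@Q0 runs 2, rem=2, I/O yield, promote→Q0. Q0=[P4] Q1=[P1,P2] Q2=[]
t=19-21: P4@Q0 runs 2, rem=0, completes. Q0=[] Q1=[P1,P2] Q2=[]
t=21-26: P1@Q1 runs 5, rem=2, quantum used, demote→Q2. Q0=[] Q1=[P2] Q2=[P1]
t=26-31: P2@Q1 runs 5, rem=0, completes. Q0=[] Q1=[] Q2=[P1]
t=31-33: P1@Q2 runs 2, rem=0, completes. Q0=[] Q1=[] Q2=[]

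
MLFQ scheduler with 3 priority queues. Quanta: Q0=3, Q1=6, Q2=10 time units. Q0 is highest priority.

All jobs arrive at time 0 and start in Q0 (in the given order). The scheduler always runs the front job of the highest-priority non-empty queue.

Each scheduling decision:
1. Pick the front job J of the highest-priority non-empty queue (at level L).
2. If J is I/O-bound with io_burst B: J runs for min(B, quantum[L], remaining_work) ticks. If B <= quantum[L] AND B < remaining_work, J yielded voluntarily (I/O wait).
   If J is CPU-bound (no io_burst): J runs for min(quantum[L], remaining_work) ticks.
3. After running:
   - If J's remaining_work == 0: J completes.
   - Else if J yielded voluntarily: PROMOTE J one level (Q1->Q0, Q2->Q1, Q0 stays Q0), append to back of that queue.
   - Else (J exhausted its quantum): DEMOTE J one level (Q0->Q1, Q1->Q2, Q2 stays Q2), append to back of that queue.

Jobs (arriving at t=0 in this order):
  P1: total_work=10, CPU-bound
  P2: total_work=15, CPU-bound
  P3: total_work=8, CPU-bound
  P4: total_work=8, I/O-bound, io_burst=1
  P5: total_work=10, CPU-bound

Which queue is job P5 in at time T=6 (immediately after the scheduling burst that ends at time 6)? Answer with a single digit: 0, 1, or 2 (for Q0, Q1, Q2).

t=0-3: P1@Q0 runs 3, rem=7, quantum used, demote→Q1. Q0=[P2,P3,P4,P5] Q1=[P1] Q2=[]
t=3-6: P2@Q0 runs 3, rem=12, quantum used, demote→Q1. Q0=[P3,P4,P5] Q1=[P1,P2] Q2=[]
t=6-9: P3@Q0 runs 3, rem=5, quantum used, demote→Q1. Q0=[P4,P5] Q1=[P1,P2,P3] Q2=[]
t=9-10: P4@Q0 runs 1, rem=7, I/O yield, promote→Q0. Q0=[P5,P4] Q1=[P1,P2,P3] Q2=[]
t=10-13: P5@Q0 runs 3, rem=7, quantum used, demote→Q1. Q0=[P4] Q1=[P1,P2,P3,P5] Q2=[]
t=13-14: P4@Q0 runs 1, rem=6, I/O yield, promote→Q0. Q0=[P4] Q1=[P1,P2,P3,P5] Q2=[]
t=14-15: P4@Q0 runs 1, rem=5, I/O yield, promote→Q0. Q0=[P4] Q1=[P1,P2,P3,P5] Q2=[]
t=15-16: P4@Q0 runs 1, rem=4, I/O yield, promote→Q0. Q0=[P4] Q1=[P1,P2,P3,P5] Q2=[]
t=16-17: P4@Q0 runs 1, rem=3, I/O yield, promote→Q0. Q0=[P4] Q1=[P1,P2,P3,P5] Q2=[]
t=17-18: P4@Q0 runs 1, rem=2, I/O yield, promote→Q0. Q0=[P4] Q1=[P1,P2,P3,P5] Q2=[]
t=18-19: P4@Q0 runs 1, rem=1, I/O yield, promote→Q0. Q0=[P4] Q1=[P1,P2,P3,P5] Q2=[]
t=19-20: P4@Q0 runs 1, rem=0, completes. Q0=[] Q1=[P1,P2,P3,P5] Q2=[]
t=20-26: P1@Q1 runs 6, rem=1, quantum used, demote→Q2. Q0=[] Q1=[P2,P3,P5] Q2=[P1]
t=26-32: P2@Q1 runs 6, rem=6, quantum used, demote→Q2. Q0=[] Q1=[P3,P5] Q2=[P1,P2]
t=32-37: P3@Q1 runs 5, rem=0, completes. Q0=[] Q1=[P5] Q2=[P1,P2]
t=37-43: P5@Q1 runs 6, rem=1, quantum used, demote→Q2. Q0=[] Q1=[] Q2=[P1,P2,P5]
t=43-44: P1@Q2 runs 1, rem=0, completes. Q0=[] Q1=[] Q2=[P2,P5]
t=44-50: P2@Q2 runs 6, rem=0, completes. Q0=[] Q1=[] Q2=[P5]
t=50-51: P5@Q2 runs 1, rem=0, completes. Q0=[] Q1=[] Q2=[]

Answer: 0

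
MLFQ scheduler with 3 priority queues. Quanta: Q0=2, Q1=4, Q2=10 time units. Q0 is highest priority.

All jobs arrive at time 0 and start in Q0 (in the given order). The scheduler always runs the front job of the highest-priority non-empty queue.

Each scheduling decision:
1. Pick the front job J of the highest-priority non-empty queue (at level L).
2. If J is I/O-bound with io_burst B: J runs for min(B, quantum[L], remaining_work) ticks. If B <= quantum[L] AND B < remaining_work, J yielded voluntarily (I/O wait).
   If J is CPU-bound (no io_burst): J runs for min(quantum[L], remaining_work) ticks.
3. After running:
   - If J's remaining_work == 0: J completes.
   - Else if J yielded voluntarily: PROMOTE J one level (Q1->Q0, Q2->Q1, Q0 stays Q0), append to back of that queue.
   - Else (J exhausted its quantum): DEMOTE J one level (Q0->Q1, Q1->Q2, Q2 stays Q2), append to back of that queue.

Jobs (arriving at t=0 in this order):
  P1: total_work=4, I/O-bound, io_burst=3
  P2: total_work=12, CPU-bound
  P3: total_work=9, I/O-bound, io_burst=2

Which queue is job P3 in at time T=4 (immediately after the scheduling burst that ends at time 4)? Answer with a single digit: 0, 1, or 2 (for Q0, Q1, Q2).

Answer: 0

Derivation:
t=0-2: P1@Q0 runs 2, rem=2, quantum used, demote→Q1. Q0=[P2,P3] Q1=[P1] Q2=[]
t=2-4: P2@Q0 runs 2, rem=10, quantum used, demote→Q1. Q0=[P3] Q1=[P1,P2] Q2=[]
t=4-6: P3@Q0 runs 2, rem=7, I/O yield, promote→Q0. Q0=[P3] Q1=[P1,P2] Q2=[]
t=6-8: P3@Q0 runs 2, rem=5, I/O yield, promote→Q0. Q0=[P3] Q1=[P1,P2] Q2=[]
t=8-10: P3@Q0 runs 2, rem=3, I/O yield, promote→Q0. Q0=[P3] Q1=[P1,P2] Q2=[]
t=10-12: P3@Q0 runs 2, rem=1, I/O yield, promote→Q0. Q0=[P3] Q1=[P1,P2] Q2=[]
t=12-13: P3@Q0 runs 1, rem=0, completes. Q0=[] Q1=[P1,P2] Q2=[]
t=13-15: P1@Q1 runs 2, rem=0, completes. Q0=[] Q1=[P2] Q2=[]
t=15-19: P2@Q1 runs 4, rem=6, quantum used, demote→Q2. Q0=[] Q1=[] Q2=[P2]
t=19-25: P2@Q2 runs 6, rem=0, completes. Q0=[] Q1=[] Q2=[]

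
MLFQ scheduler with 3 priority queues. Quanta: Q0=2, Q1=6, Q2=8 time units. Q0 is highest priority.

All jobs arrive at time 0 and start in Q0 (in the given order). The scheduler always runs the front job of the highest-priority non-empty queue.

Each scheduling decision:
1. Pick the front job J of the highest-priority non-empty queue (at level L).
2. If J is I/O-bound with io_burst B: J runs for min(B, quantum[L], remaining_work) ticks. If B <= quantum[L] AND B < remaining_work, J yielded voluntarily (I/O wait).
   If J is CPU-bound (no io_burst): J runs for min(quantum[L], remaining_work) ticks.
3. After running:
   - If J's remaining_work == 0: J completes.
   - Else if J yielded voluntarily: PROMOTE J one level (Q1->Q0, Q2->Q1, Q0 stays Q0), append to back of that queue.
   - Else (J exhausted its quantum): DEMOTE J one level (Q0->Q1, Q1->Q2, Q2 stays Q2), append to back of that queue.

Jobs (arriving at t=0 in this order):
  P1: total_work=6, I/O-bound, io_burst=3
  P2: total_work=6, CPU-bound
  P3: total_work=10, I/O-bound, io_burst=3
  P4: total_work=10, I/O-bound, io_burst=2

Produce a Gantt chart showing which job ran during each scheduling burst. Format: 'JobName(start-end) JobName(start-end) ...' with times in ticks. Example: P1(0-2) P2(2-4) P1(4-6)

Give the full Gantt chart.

t=0-2: P1@Q0 runs 2, rem=4, quantum used, demote→Q1. Q0=[P2,P3,P4] Q1=[P1] Q2=[]
t=2-4: P2@Q0 runs 2, rem=4, quantum used, demote→Q1. Q0=[P3,P4] Q1=[P1,P2] Q2=[]
t=4-6: P3@Q0 runs 2, rem=8, quantum used, demote→Q1. Q0=[P4] Q1=[P1,P2,P3] Q2=[]
t=6-8: P4@Q0 runs 2, rem=8, I/O yield, promote→Q0. Q0=[P4] Q1=[P1,P2,P3] Q2=[]
t=8-10: P4@Q0 runs 2, rem=6, I/O yield, promote→Q0. Q0=[P4] Q1=[P1,P2,P3] Q2=[]
t=10-12: P4@Q0 runs 2, rem=4, I/O yield, promote→Q0. Q0=[P4] Q1=[P1,P2,P3] Q2=[]
t=12-14: P4@Q0 runs 2, rem=2, I/O yield, promote→Q0. Q0=[P4] Q1=[P1,P2,P3] Q2=[]
t=14-16: P4@Q0 runs 2, rem=0, completes. Q0=[] Q1=[P1,P2,P3] Q2=[]
t=16-19: P1@Q1 runs 3, rem=1, I/O yield, promote→Q0. Q0=[P1] Q1=[P2,P3] Q2=[]
t=19-20: P1@Q0 runs 1, rem=0, completes. Q0=[] Q1=[P2,P3] Q2=[]
t=20-24: P2@Q1 runs 4, rem=0, completes. Q0=[] Q1=[P3] Q2=[]
t=24-27: P3@Q1 runs 3, rem=5, I/O yield, promote→Q0. Q0=[P3] Q1=[] Q2=[]
t=27-29: P3@Q0 runs 2, rem=3, quantum used, demote→Q1. Q0=[] Q1=[P3] Q2=[]
t=29-32: P3@Q1 runs 3, rem=0, completes. Q0=[] Q1=[] Q2=[]

Answer: P1(0-2) P2(2-4) P3(4-6) P4(6-8) P4(8-10) P4(10-12) P4(12-14) P4(14-16) P1(16-19) P1(19-20) P2(20-24) P3(24-27) P3(27-29) P3(29-32)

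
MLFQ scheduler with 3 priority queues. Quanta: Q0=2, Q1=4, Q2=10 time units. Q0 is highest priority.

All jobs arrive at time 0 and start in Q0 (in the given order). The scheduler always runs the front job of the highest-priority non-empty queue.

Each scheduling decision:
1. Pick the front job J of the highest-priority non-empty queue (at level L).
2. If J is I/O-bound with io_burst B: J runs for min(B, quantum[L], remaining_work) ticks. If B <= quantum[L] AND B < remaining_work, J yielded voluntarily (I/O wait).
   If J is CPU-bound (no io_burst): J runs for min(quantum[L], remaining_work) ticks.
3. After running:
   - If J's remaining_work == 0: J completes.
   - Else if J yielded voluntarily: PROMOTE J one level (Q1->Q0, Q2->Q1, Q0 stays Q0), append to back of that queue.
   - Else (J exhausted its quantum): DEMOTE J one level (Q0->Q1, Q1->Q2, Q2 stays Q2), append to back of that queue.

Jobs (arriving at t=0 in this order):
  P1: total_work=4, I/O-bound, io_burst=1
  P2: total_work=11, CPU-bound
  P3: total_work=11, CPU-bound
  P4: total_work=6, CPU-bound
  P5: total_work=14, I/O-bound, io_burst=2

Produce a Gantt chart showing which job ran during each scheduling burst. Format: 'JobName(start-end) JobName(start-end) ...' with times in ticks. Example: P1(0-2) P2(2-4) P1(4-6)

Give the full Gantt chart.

Answer: P1(0-1) P2(1-3) P3(3-5) P4(5-7) P5(7-9) P1(9-10) P5(10-12) P1(12-13) P5(13-15) P1(15-16) P5(16-18) P5(18-20) P5(20-22) P5(22-24) P2(24-28) P3(28-32) P4(32-36) P2(36-41) P3(41-46)

Derivation:
t=0-1: P1@Q0 runs 1, rem=3, I/O yield, promote→Q0. Q0=[P2,P3,P4,P5,P1] Q1=[] Q2=[]
t=1-3: P2@Q0 runs 2, rem=9, quantum used, demote→Q1. Q0=[P3,P4,P5,P1] Q1=[P2] Q2=[]
t=3-5: P3@Q0 runs 2, rem=9, quantum used, demote→Q1. Q0=[P4,P5,P1] Q1=[P2,P3] Q2=[]
t=5-7: P4@Q0 runs 2, rem=4, quantum used, demote→Q1. Q0=[P5,P1] Q1=[P2,P3,P4] Q2=[]
t=7-9: P5@Q0 runs 2, rem=12, I/O yield, promote→Q0. Q0=[P1,P5] Q1=[P2,P3,P4] Q2=[]
t=9-10: P1@Q0 runs 1, rem=2, I/O yield, promote→Q0. Q0=[P5,P1] Q1=[P2,P3,P4] Q2=[]
t=10-12: P5@Q0 runs 2, rem=10, I/O yield, promote→Q0. Q0=[P1,P5] Q1=[P2,P3,P4] Q2=[]
t=12-13: P1@Q0 runs 1, rem=1, I/O yield, promote→Q0. Q0=[P5,P1] Q1=[P2,P3,P4] Q2=[]
t=13-15: P5@Q0 runs 2, rem=8, I/O yield, promote→Q0. Q0=[P1,P5] Q1=[P2,P3,P4] Q2=[]
t=15-16: P1@Q0 runs 1, rem=0, completes. Q0=[P5] Q1=[P2,P3,P4] Q2=[]
t=16-18: P5@Q0 runs 2, rem=6, I/O yield, promote→Q0. Q0=[P5] Q1=[P2,P3,P4] Q2=[]
t=18-20: P5@Q0 runs 2, rem=4, I/O yield, promote→Q0. Q0=[P5] Q1=[P2,P3,P4] Q2=[]
t=20-22: P5@Q0 runs 2, rem=2, I/O yield, promote→Q0. Q0=[P5] Q1=[P2,P3,P4] Q2=[]
t=22-24: P5@Q0 runs 2, rem=0, completes. Q0=[] Q1=[P2,P3,P4] Q2=[]
t=24-28: P2@Q1 runs 4, rem=5, quantum used, demote→Q2. Q0=[] Q1=[P3,P4] Q2=[P2]
t=28-32: P3@Q1 runs 4, rem=5, quantum used, demote→Q2. Q0=[] Q1=[P4] Q2=[P2,P3]
t=32-36: P4@Q1 runs 4, rem=0, completes. Q0=[] Q1=[] Q2=[P2,P3]
t=36-41: P2@Q2 runs 5, rem=0, completes. Q0=[] Q1=[] Q2=[P3]
t=41-46: P3@Q2 runs 5, rem=0, completes. Q0=[] Q1=[] Q2=[]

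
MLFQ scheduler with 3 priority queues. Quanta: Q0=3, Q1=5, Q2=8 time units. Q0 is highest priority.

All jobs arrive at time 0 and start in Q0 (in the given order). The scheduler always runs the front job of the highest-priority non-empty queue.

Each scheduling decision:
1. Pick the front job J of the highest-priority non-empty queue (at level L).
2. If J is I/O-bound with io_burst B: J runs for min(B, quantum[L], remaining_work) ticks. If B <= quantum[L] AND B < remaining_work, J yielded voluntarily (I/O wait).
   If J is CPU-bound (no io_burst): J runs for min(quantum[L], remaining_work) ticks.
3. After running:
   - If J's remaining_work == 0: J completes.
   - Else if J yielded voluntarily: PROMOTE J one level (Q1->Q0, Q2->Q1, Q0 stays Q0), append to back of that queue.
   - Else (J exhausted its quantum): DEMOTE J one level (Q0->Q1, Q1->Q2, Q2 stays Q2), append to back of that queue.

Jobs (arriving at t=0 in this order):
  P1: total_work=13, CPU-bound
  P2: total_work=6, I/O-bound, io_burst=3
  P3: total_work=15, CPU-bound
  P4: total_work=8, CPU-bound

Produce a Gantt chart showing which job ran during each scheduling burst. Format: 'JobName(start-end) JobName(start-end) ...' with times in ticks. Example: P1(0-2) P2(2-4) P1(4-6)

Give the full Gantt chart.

Answer: P1(0-3) P2(3-6) P3(6-9) P4(9-12) P2(12-15) P1(15-20) P3(20-25) P4(25-30) P1(30-35) P3(35-42)

Derivation:
t=0-3: P1@Q0 runs 3, rem=10, quantum used, demote→Q1. Q0=[P2,P3,P4] Q1=[P1] Q2=[]
t=3-6: P2@Q0 runs 3, rem=3, I/O yield, promote→Q0. Q0=[P3,P4,P2] Q1=[P1] Q2=[]
t=6-9: P3@Q0 runs 3, rem=12, quantum used, demote→Q1. Q0=[P4,P2] Q1=[P1,P3] Q2=[]
t=9-12: P4@Q0 runs 3, rem=5, quantum used, demote→Q1. Q0=[P2] Q1=[P1,P3,P4] Q2=[]
t=12-15: P2@Q0 runs 3, rem=0, completes. Q0=[] Q1=[P1,P3,P4] Q2=[]
t=15-20: P1@Q1 runs 5, rem=5, quantum used, demote→Q2. Q0=[] Q1=[P3,P4] Q2=[P1]
t=20-25: P3@Q1 runs 5, rem=7, quantum used, demote→Q2. Q0=[] Q1=[P4] Q2=[P1,P3]
t=25-30: P4@Q1 runs 5, rem=0, completes. Q0=[] Q1=[] Q2=[P1,P3]
t=30-35: P1@Q2 runs 5, rem=0, completes. Q0=[] Q1=[] Q2=[P3]
t=35-42: P3@Q2 runs 7, rem=0, completes. Q0=[] Q1=[] Q2=[]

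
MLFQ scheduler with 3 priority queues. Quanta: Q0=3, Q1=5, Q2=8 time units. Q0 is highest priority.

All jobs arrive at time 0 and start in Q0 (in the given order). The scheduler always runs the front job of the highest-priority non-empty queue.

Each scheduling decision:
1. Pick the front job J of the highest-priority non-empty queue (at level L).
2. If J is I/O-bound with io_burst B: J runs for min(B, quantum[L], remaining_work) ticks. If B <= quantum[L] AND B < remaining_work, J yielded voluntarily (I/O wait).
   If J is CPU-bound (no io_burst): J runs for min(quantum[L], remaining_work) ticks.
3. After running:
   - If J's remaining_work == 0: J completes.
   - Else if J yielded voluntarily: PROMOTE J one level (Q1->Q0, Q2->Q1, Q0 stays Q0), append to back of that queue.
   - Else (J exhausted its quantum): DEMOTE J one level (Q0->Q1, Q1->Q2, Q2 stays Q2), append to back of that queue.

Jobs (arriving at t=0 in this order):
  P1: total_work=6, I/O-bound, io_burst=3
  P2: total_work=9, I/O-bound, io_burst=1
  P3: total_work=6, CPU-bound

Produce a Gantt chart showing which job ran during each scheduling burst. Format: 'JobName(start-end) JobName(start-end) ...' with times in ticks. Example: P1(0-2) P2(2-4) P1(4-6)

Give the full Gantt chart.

Answer: P1(0-3) P2(3-4) P3(4-7) P1(7-10) P2(10-11) P2(11-12) P2(12-13) P2(13-14) P2(14-15) P2(15-16) P2(16-17) P2(17-18) P3(18-21)

Derivation:
t=0-3: P1@Q0 runs 3, rem=3, I/O yield, promote→Q0. Q0=[P2,P3,P1] Q1=[] Q2=[]
t=3-4: P2@Q0 runs 1, rem=8, I/O yield, promote→Q0. Q0=[P3,P1,P2] Q1=[] Q2=[]
t=4-7: P3@Q0 runs 3, rem=3, quantum used, demote→Q1. Q0=[P1,P2] Q1=[P3] Q2=[]
t=7-10: P1@Q0 runs 3, rem=0, completes. Q0=[P2] Q1=[P3] Q2=[]
t=10-11: P2@Q0 runs 1, rem=7, I/O yield, promote→Q0. Q0=[P2] Q1=[P3] Q2=[]
t=11-12: P2@Q0 runs 1, rem=6, I/O yield, promote→Q0. Q0=[P2] Q1=[P3] Q2=[]
t=12-13: P2@Q0 runs 1, rem=5, I/O yield, promote→Q0. Q0=[P2] Q1=[P3] Q2=[]
t=13-14: P2@Q0 runs 1, rem=4, I/O yield, promote→Q0. Q0=[P2] Q1=[P3] Q2=[]
t=14-15: P2@Q0 runs 1, rem=3, I/O yield, promote→Q0. Q0=[P2] Q1=[P3] Q2=[]
t=15-16: P2@Q0 runs 1, rem=2, I/O yield, promote→Q0. Q0=[P2] Q1=[P3] Q2=[]
t=16-17: P2@Q0 runs 1, rem=1, I/O yield, promote→Q0. Q0=[P2] Q1=[P3] Q2=[]
t=17-18: P2@Q0 runs 1, rem=0, completes. Q0=[] Q1=[P3] Q2=[]
t=18-21: P3@Q1 runs 3, rem=0, completes. Q0=[] Q1=[] Q2=[]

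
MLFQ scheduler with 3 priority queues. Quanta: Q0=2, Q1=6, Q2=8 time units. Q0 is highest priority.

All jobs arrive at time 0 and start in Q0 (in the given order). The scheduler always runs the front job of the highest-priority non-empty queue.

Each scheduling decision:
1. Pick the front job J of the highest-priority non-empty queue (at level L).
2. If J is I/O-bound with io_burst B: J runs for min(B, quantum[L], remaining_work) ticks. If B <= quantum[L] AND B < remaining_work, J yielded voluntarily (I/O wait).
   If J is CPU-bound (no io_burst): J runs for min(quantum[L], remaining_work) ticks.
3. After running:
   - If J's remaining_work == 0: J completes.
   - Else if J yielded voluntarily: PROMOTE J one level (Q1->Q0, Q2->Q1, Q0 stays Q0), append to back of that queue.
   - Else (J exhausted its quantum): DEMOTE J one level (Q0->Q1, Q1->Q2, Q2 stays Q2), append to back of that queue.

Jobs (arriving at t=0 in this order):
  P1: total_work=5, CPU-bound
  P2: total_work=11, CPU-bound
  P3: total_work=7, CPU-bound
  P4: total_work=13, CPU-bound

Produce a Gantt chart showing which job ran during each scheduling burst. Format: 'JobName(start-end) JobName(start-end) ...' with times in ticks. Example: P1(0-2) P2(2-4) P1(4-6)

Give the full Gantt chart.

t=0-2: P1@Q0 runs 2, rem=3, quantum used, demote→Q1. Q0=[P2,P3,P4] Q1=[P1] Q2=[]
t=2-4: P2@Q0 runs 2, rem=9, quantum used, demote→Q1. Q0=[P3,P4] Q1=[P1,P2] Q2=[]
t=4-6: P3@Q0 runs 2, rem=5, quantum used, demote→Q1. Q0=[P4] Q1=[P1,P2,P3] Q2=[]
t=6-8: P4@Q0 runs 2, rem=11, quantum used, demote→Q1. Q0=[] Q1=[P1,P2,P3,P4] Q2=[]
t=8-11: P1@Q1 runs 3, rem=0, completes. Q0=[] Q1=[P2,P3,P4] Q2=[]
t=11-17: P2@Q1 runs 6, rem=3, quantum used, demote→Q2. Q0=[] Q1=[P3,P4] Q2=[P2]
t=17-22: P3@Q1 runs 5, rem=0, completes. Q0=[] Q1=[P4] Q2=[P2]
t=22-28: P4@Q1 runs 6, rem=5, quantum used, demote→Q2. Q0=[] Q1=[] Q2=[P2,P4]
t=28-31: P2@Q2 runs 3, rem=0, completes. Q0=[] Q1=[] Q2=[P4]
t=31-36: P4@Q2 runs 5, rem=0, completes. Q0=[] Q1=[] Q2=[]

Answer: P1(0-2) P2(2-4) P3(4-6) P4(6-8) P1(8-11) P2(11-17) P3(17-22) P4(22-28) P2(28-31) P4(31-36)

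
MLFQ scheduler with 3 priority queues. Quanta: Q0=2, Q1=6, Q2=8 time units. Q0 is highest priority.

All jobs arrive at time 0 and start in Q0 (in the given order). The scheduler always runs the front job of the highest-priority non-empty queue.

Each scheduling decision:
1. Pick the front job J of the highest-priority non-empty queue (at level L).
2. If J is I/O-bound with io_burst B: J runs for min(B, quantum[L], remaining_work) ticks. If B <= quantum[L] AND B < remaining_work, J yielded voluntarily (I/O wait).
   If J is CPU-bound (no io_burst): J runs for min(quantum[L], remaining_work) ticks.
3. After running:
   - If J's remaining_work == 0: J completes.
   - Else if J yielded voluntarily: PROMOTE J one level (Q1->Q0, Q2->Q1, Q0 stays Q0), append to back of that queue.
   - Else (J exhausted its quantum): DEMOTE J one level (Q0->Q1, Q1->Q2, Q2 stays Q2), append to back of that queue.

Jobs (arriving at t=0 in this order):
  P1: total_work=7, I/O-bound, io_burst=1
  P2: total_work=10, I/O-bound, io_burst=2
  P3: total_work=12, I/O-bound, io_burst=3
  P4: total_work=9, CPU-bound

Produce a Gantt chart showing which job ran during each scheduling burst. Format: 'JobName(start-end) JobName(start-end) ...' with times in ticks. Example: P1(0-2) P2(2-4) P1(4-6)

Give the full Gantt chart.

Answer: P1(0-1) P2(1-3) P3(3-5) P4(5-7) P1(7-8) P2(8-10) P1(10-11) P2(11-13) P1(13-14) P2(14-16) P1(16-17) P2(17-19) P1(19-20) P1(20-21) P3(21-24) P3(24-26) P4(26-32) P3(32-35) P3(35-37) P4(37-38)

Derivation:
t=0-1: P1@Q0 runs 1, rem=6, I/O yield, promote→Q0. Q0=[P2,P3,P4,P1] Q1=[] Q2=[]
t=1-3: P2@Q0 runs 2, rem=8, I/O yield, promote→Q0. Q0=[P3,P4,P1,P2] Q1=[] Q2=[]
t=3-5: P3@Q0 runs 2, rem=10, quantum used, demote→Q1. Q0=[P4,P1,P2] Q1=[P3] Q2=[]
t=5-7: P4@Q0 runs 2, rem=7, quantum used, demote→Q1. Q0=[P1,P2] Q1=[P3,P4] Q2=[]
t=7-8: P1@Q0 runs 1, rem=5, I/O yield, promote→Q0. Q0=[P2,P1] Q1=[P3,P4] Q2=[]
t=8-10: P2@Q0 runs 2, rem=6, I/O yield, promote→Q0. Q0=[P1,P2] Q1=[P3,P4] Q2=[]
t=10-11: P1@Q0 runs 1, rem=4, I/O yield, promote→Q0. Q0=[P2,P1] Q1=[P3,P4] Q2=[]
t=11-13: P2@Q0 runs 2, rem=4, I/O yield, promote→Q0. Q0=[P1,P2] Q1=[P3,P4] Q2=[]
t=13-14: P1@Q0 runs 1, rem=3, I/O yield, promote→Q0. Q0=[P2,P1] Q1=[P3,P4] Q2=[]
t=14-16: P2@Q0 runs 2, rem=2, I/O yield, promote→Q0. Q0=[P1,P2] Q1=[P3,P4] Q2=[]
t=16-17: P1@Q0 runs 1, rem=2, I/O yield, promote→Q0. Q0=[P2,P1] Q1=[P3,P4] Q2=[]
t=17-19: P2@Q0 runs 2, rem=0, completes. Q0=[P1] Q1=[P3,P4] Q2=[]
t=19-20: P1@Q0 runs 1, rem=1, I/O yield, promote→Q0. Q0=[P1] Q1=[P3,P4] Q2=[]
t=20-21: P1@Q0 runs 1, rem=0, completes. Q0=[] Q1=[P3,P4] Q2=[]
t=21-24: P3@Q1 runs 3, rem=7, I/O yield, promote→Q0. Q0=[P3] Q1=[P4] Q2=[]
t=24-26: P3@Q0 runs 2, rem=5, quantum used, demote→Q1. Q0=[] Q1=[P4,P3] Q2=[]
t=26-32: P4@Q1 runs 6, rem=1, quantum used, demote→Q2. Q0=[] Q1=[P3] Q2=[P4]
t=32-35: P3@Q1 runs 3, rem=2, I/O yield, promote→Q0. Q0=[P3] Q1=[] Q2=[P4]
t=35-37: P3@Q0 runs 2, rem=0, completes. Q0=[] Q1=[] Q2=[P4]
t=37-38: P4@Q2 runs 1, rem=0, completes. Q0=[] Q1=[] Q2=[]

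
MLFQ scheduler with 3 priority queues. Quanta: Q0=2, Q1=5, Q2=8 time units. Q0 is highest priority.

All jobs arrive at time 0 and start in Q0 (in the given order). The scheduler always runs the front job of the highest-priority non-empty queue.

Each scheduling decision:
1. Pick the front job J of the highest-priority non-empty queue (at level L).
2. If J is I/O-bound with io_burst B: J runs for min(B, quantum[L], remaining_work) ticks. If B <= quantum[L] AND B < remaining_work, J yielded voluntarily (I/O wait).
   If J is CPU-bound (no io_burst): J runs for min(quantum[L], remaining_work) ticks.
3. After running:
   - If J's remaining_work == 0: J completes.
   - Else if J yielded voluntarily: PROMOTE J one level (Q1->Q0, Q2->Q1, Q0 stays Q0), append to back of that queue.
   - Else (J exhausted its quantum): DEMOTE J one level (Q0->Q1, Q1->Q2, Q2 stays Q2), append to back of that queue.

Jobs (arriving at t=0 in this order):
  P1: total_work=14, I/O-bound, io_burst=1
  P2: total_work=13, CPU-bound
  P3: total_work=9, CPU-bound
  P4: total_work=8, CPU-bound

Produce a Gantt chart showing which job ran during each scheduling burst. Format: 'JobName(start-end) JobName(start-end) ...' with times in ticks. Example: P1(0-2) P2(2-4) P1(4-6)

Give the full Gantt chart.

Answer: P1(0-1) P2(1-3) P3(3-5) P4(5-7) P1(7-8) P1(8-9) P1(9-10) P1(10-11) P1(11-12) P1(12-13) P1(13-14) P1(14-15) P1(15-16) P1(16-17) P1(17-18) P1(18-19) P1(19-20) P2(20-25) P3(25-30) P4(30-35) P2(35-41) P3(41-43) P4(43-44)

Derivation:
t=0-1: P1@Q0 runs 1, rem=13, I/O yield, promote→Q0. Q0=[P2,P3,P4,P1] Q1=[] Q2=[]
t=1-3: P2@Q0 runs 2, rem=11, quantum used, demote→Q1. Q0=[P3,P4,P1] Q1=[P2] Q2=[]
t=3-5: P3@Q0 runs 2, rem=7, quantum used, demote→Q1. Q0=[P4,P1] Q1=[P2,P3] Q2=[]
t=5-7: P4@Q0 runs 2, rem=6, quantum used, demote→Q1. Q0=[P1] Q1=[P2,P3,P4] Q2=[]
t=7-8: P1@Q0 runs 1, rem=12, I/O yield, promote→Q0. Q0=[P1] Q1=[P2,P3,P4] Q2=[]
t=8-9: P1@Q0 runs 1, rem=11, I/O yield, promote→Q0. Q0=[P1] Q1=[P2,P3,P4] Q2=[]
t=9-10: P1@Q0 runs 1, rem=10, I/O yield, promote→Q0. Q0=[P1] Q1=[P2,P3,P4] Q2=[]
t=10-11: P1@Q0 runs 1, rem=9, I/O yield, promote→Q0. Q0=[P1] Q1=[P2,P3,P4] Q2=[]
t=11-12: P1@Q0 runs 1, rem=8, I/O yield, promote→Q0. Q0=[P1] Q1=[P2,P3,P4] Q2=[]
t=12-13: P1@Q0 runs 1, rem=7, I/O yield, promote→Q0. Q0=[P1] Q1=[P2,P3,P4] Q2=[]
t=13-14: P1@Q0 runs 1, rem=6, I/O yield, promote→Q0. Q0=[P1] Q1=[P2,P3,P4] Q2=[]
t=14-15: P1@Q0 runs 1, rem=5, I/O yield, promote→Q0. Q0=[P1] Q1=[P2,P3,P4] Q2=[]
t=15-16: P1@Q0 runs 1, rem=4, I/O yield, promote→Q0. Q0=[P1] Q1=[P2,P3,P4] Q2=[]
t=16-17: P1@Q0 runs 1, rem=3, I/O yield, promote→Q0. Q0=[P1] Q1=[P2,P3,P4] Q2=[]
t=17-18: P1@Q0 runs 1, rem=2, I/O yield, promote→Q0. Q0=[P1] Q1=[P2,P3,P4] Q2=[]
t=18-19: P1@Q0 runs 1, rem=1, I/O yield, promote→Q0. Q0=[P1] Q1=[P2,P3,P4] Q2=[]
t=19-20: P1@Q0 runs 1, rem=0, completes. Q0=[] Q1=[P2,P3,P4] Q2=[]
t=20-25: P2@Q1 runs 5, rem=6, quantum used, demote→Q2. Q0=[] Q1=[P3,P4] Q2=[P2]
t=25-30: P3@Q1 runs 5, rem=2, quantum used, demote→Q2. Q0=[] Q1=[P4] Q2=[P2,P3]
t=30-35: P4@Q1 runs 5, rem=1, quantum used, demote→Q2. Q0=[] Q1=[] Q2=[P2,P3,P4]
t=35-41: P2@Q2 runs 6, rem=0, completes. Q0=[] Q1=[] Q2=[P3,P4]
t=41-43: P3@Q2 runs 2, rem=0, completes. Q0=[] Q1=[] Q2=[P4]
t=43-44: P4@Q2 runs 1, rem=0, completes. Q0=[] Q1=[] Q2=[]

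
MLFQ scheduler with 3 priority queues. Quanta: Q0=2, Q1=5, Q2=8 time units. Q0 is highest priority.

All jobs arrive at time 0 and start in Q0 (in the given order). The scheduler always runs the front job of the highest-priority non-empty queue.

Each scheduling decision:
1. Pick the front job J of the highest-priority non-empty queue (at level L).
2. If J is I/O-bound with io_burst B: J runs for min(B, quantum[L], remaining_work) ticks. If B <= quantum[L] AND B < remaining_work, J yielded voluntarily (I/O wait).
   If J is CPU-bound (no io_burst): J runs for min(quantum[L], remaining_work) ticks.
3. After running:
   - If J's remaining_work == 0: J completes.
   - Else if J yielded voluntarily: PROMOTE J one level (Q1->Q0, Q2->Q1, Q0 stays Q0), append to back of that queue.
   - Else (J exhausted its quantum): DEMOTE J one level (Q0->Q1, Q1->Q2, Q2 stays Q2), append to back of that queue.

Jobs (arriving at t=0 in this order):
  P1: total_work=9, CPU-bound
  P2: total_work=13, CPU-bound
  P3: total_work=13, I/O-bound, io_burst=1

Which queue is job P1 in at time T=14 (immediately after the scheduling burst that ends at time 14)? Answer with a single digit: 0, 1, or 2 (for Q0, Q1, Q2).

Answer: 1

Derivation:
t=0-2: P1@Q0 runs 2, rem=7, quantum used, demote→Q1. Q0=[P2,P3] Q1=[P1] Q2=[]
t=2-4: P2@Q0 runs 2, rem=11, quantum used, demote→Q1. Q0=[P3] Q1=[P1,P2] Q2=[]
t=4-5: P3@Q0 runs 1, rem=12, I/O yield, promote→Q0. Q0=[P3] Q1=[P1,P2] Q2=[]
t=5-6: P3@Q0 runs 1, rem=11, I/O yield, promote→Q0. Q0=[P3] Q1=[P1,P2] Q2=[]
t=6-7: P3@Q0 runs 1, rem=10, I/O yield, promote→Q0. Q0=[P3] Q1=[P1,P2] Q2=[]
t=7-8: P3@Q0 runs 1, rem=9, I/O yield, promote→Q0. Q0=[P3] Q1=[P1,P2] Q2=[]
t=8-9: P3@Q0 runs 1, rem=8, I/O yield, promote→Q0. Q0=[P3] Q1=[P1,P2] Q2=[]
t=9-10: P3@Q0 runs 1, rem=7, I/O yield, promote→Q0. Q0=[P3] Q1=[P1,P2] Q2=[]
t=10-11: P3@Q0 runs 1, rem=6, I/O yield, promote→Q0. Q0=[P3] Q1=[P1,P2] Q2=[]
t=11-12: P3@Q0 runs 1, rem=5, I/O yield, promote→Q0. Q0=[P3] Q1=[P1,P2] Q2=[]
t=12-13: P3@Q0 runs 1, rem=4, I/O yield, promote→Q0. Q0=[P3] Q1=[P1,P2] Q2=[]
t=13-14: P3@Q0 runs 1, rem=3, I/O yield, promote→Q0. Q0=[P3] Q1=[P1,P2] Q2=[]
t=14-15: P3@Q0 runs 1, rem=2, I/O yield, promote→Q0. Q0=[P3] Q1=[P1,P2] Q2=[]
t=15-16: P3@Q0 runs 1, rem=1, I/O yield, promote→Q0. Q0=[P3] Q1=[P1,P2] Q2=[]
t=16-17: P3@Q0 runs 1, rem=0, completes. Q0=[] Q1=[P1,P2] Q2=[]
t=17-22: P1@Q1 runs 5, rem=2, quantum used, demote→Q2. Q0=[] Q1=[P2] Q2=[P1]
t=22-27: P2@Q1 runs 5, rem=6, quantum used, demote→Q2. Q0=[] Q1=[] Q2=[P1,P2]
t=27-29: P1@Q2 runs 2, rem=0, completes. Q0=[] Q1=[] Q2=[P2]
t=29-35: P2@Q2 runs 6, rem=0, completes. Q0=[] Q1=[] Q2=[]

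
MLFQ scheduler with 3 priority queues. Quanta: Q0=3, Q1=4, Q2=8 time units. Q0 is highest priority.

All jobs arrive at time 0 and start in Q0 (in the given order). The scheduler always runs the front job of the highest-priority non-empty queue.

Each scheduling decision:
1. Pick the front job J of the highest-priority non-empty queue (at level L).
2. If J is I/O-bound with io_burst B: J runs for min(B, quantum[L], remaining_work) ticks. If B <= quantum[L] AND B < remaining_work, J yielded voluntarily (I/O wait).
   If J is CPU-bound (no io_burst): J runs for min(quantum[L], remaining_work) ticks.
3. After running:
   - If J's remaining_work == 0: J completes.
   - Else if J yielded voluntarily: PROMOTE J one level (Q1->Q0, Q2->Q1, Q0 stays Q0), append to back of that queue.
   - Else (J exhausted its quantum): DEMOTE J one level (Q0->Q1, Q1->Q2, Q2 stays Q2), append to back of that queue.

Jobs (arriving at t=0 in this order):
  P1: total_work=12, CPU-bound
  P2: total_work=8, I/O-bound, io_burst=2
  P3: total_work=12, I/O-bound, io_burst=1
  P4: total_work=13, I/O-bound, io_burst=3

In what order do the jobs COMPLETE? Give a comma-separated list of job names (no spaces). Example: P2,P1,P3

t=0-3: P1@Q0 runs 3, rem=9, quantum used, demote→Q1. Q0=[P2,P3,P4] Q1=[P1] Q2=[]
t=3-5: P2@Q0 runs 2, rem=6, I/O yield, promote→Q0. Q0=[P3,P4,P2] Q1=[P1] Q2=[]
t=5-6: P3@Q0 runs 1, rem=11, I/O yield, promote→Q0. Q0=[P4,P2,P3] Q1=[P1] Q2=[]
t=6-9: P4@Q0 runs 3, rem=10, I/O yield, promote→Q0. Q0=[P2,P3,P4] Q1=[P1] Q2=[]
t=9-11: P2@Q0 runs 2, rem=4, I/O yield, promote→Q0. Q0=[P3,P4,P2] Q1=[P1] Q2=[]
t=11-12: P3@Q0 runs 1, rem=10, I/O yield, promote→Q0. Q0=[P4,P2,P3] Q1=[P1] Q2=[]
t=12-15: P4@Q0 runs 3, rem=7, I/O yield, promote→Q0. Q0=[P2,P3,P4] Q1=[P1] Q2=[]
t=15-17: P2@Q0 runs 2, rem=2, I/O yield, promote→Q0. Q0=[P3,P4,P2] Q1=[P1] Q2=[]
t=17-18: P3@Q0 runs 1, rem=9, I/O yield, promote→Q0. Q0=[P4,P2,P3] Q1=[P1] Q2=[]
t=18-21: P4@Q0 runs 3, rem=4, I/O yield, promote→Q0. Q0=[P2,P3,P4] Q1=[P1] Q2=[]
t=21-23: P2@Q0 runs 2, rem=0, completes. Q0=[P3,P4] Q1=[P1] Q2=[]
t=23-24: P3@Q0 runs 1, rem=8, I/O yield, promote→Q0. Q0=[P4,P3] Q1=[P1] Q2=[]
t=24-27: P4@Q0 runs 3, rem=1, I/O yield, promote→Q0. Q0=[P3,P4] Q1=[P1] Q2=[]
t=27-28: P3@Q0 runs 1, rem=7, I/O yield, promote→Q0. Q0=[P4,P3] Q1=[P1] Q2=[]
t=28-29: P4@Q0 runs 1, rem=0, completes. Q0=[P3] Q1=[P1] Q2=[]
t=29-30: P3@Q0 runs 1, rem=6, I/O yield, promote→Q0. Q0=[P3] Q1=[P1] Q2=[]
t=30-31: P3@Q0 runs 1, rem=5, I/O yield, promote→Q0. Q0=[P3] Q1=[P1] Q2=[]
t=31-32: P3@Q0 runs 1, rem=4, I/O yield, promote→Q0. Q0=[P3] Q1=[P1] Q2=[]
t=32-33: P3@Q0 runs 1, rem=3, I/O yield, promote→Q0. Q0=[P3] Q1=[P1] Q2=[]
t=33-34: P3@Q0 runs 1, rem=2, I/O yield, promote→Q0. Q0=[P3] Q1=[P1] Q2=[]
t=34-35: P3@Q0 runs 1, rem=1, I/O yield, promote→Q0. Q0=[P3] Q1=[P1] Q2=[]
t=35-36: P3@Q0 runs 1, rem=0, completes. Q0=[] Q1=[P1] Q2=[]
t=36-40: P1@Q1 runs 4, rem=5, quantum used, demote→Q2. Q0=[] Q1=[] Q2=[P1]
t=40-45: P1@Q2 runs 5, rem=0, completes. Q0=[] Q1=[] Q2=[]

Answer: P2,P4,P3,P1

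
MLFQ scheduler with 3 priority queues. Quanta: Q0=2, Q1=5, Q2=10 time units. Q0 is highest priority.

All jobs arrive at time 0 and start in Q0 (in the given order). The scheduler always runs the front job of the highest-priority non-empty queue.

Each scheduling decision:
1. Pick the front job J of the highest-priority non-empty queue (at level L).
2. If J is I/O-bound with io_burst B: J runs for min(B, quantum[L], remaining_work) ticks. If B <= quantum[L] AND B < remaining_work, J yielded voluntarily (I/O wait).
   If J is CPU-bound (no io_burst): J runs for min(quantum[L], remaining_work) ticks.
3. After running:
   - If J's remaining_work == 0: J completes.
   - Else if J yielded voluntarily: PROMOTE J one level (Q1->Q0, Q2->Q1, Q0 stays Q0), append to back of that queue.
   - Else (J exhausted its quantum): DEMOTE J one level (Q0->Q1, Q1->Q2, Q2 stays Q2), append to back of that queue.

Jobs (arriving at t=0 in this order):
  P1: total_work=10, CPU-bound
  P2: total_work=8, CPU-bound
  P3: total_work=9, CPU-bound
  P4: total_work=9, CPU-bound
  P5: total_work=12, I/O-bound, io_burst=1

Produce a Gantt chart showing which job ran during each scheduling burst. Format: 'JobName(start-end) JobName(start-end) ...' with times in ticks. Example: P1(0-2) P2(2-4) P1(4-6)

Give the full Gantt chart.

t=0-2: P1@Q0 runs 2, rem=8, quantum used, demote→Q1. Q0=[P2,P3,P4,P5] Q1=[P1] Q2=[]
t=2-4: P2@Q0 runs 2, rem=6, quantum used, demote→Q1. Q0=[P3,P4,P5] Q1=[P1,P2] Q2=[]
t=4-6: P3@Q0 runs 2, rem=7, quantum used, demote→Q1. Q0=[P4,P5] Q1=[P1,P2,P3] Q2=[]
t=6-8: P4@Q0 runs 2, rem=7, quantum used, demote→Q1. Q0=[P5] Q1=[P1,P2,P3,P4] Q2=[]
t=8-9: P5@Q0 runs 1, rem=11, I/O yield, promote→Q0. Q0=[P5] Q1=[P1,P2,P3,P4] Q2=[]
t=9-10: P5@Q0 runs 1, rem=10, I/O yield, promote→Q0. Q0=[P5] Q1=[P1,P2,P3,P4] Q2=[]
t=10-11: P5@Q0 runs 1, rem=9, I/O yield, promote→Q0. Q0=[P5] Q1=[P1,P2,P3,P4] Q2=[]
t=11-12: P5@Q0 runs 1, rem=8, I/O yield, promote→Q0. Q0=[P5] Q1=[P1,P2,P3,P4] Q2=[]
t=12-13: P5@Q0 runs 1, rem=7, I/O yield, promote→Q0. Q0=[P5] Q1=[P1,P2,P3,P4] Q2=[]
t=13-14: P5@Q0 runs 1, rem=6, I/O yield, promote→Q0. Q0=[P5] Q1=[P1,P2,P3,P4] Q2=[]
t=14-15: P5@Q0 runs 1, rem=5, I/O yield, promote→Q0. Q0=[P5] Q1=[P1,P2,P3,P4] Q2=[]
t=15-16: P5@Q0 runs 1, rem=4, I/O yield, promote→Q0. Q0=[P5] Q1=[P1,P2,P3,P4] Q2=[]
t=16-17: P5@Q0 runs 1, rem=3, I/O yield, promote→Q0. Q0=[P5] Q1=[P1,P2,P3,P4] Q2=[]
t=17-18: P5@Q0 runs 1, rem=2, I/O yield, promote→Q0. Q0=[P5] Q1=[P1,P2,P3,P4] Q2=[]
t=18-19: P5@Q0 runs 1, rem=1, I/O yield, promote→Q0. Q0=[P5] Q1=[P1,P2,P3,P4] Q2=[]
t=19-20: P5@Q0 runs 1, rem=0, completes. Q0=[] Q1=[P1,P2,P3,P4] Q2=[]
t=20-25: P1@Q1 runs 5, rem=3, quantum used, demote→Q2. Q0=[] Q1=[P2,P3,P4] Q2=[P1]
t=25-30: P2@Q1 runs 5, rem=1, quantum used, demote→Q2. Q0=[] Q1=[P3,P4] Q2=[P1,P2]
t=30-35: P3@Q1 runs 5, rem=2, quantum used, demote→Q2. Q0=[] Q1=[P4] Q2=[P1,P2,P3]
t=35-40: P4@Q1 runs 5, rem=2, quantum used, demote→Q2. Q0=[] Q1=[] Q2=[P1,P2,P3,P4]
t=40-43: P1@Q2 runs 3, rem=0, completes. Q0=[] Q1=[] Q2=[P2,P3,P4]
t=43-44: P2@Q2 runs 1, rem=0, completes. Q0=[] Q1=[] Q2=[P3,P4]
t=44-46: P3@Q2 runs 2, rem=0, completes. Q0=[] Q1=[] Q2=[P4]
t=46-48: P4@Q2 runs 2, rem=0, completes. Q0=[] Q1=[] Q2=[]

Answer: P1(0-2) P2(2-4) P3(4-6) P4(6-8) P5(8-9) P5(9-10) P5(10-11) P5(11-12) P5(12-13) P5(13-14) P5(14-15) P5(15-16) P5(16-17) P5(17-18) P5(18-19) P5(19-20) P1(20-25) P2(25-30) P3(30-35) P4(35-40) P1(40-43) P2(43-44) P3(44-46) P4(46-48)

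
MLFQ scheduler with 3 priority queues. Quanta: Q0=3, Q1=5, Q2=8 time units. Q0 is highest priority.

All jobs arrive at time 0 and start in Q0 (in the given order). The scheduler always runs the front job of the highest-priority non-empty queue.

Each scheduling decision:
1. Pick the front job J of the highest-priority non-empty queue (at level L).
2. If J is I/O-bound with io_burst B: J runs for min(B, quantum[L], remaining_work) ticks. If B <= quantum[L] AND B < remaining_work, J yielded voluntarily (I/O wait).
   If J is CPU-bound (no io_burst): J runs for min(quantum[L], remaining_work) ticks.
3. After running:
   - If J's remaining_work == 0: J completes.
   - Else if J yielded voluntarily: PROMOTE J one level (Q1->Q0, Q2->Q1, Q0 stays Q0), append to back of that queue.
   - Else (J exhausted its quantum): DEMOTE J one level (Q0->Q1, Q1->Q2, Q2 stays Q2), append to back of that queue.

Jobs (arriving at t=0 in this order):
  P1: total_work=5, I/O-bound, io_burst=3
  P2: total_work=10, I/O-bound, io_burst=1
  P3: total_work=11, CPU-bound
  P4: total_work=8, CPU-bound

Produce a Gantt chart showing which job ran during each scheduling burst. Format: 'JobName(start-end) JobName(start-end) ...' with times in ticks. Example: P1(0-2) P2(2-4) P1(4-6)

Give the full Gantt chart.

Answer: P1(0-3) P2(3-4) P3(4-7) P4(7-10) P1(10-12) P2(12-13) P2(13-14) P2(14-15) P2(15-16) P2(16-17) P2(17-18) P2(18-19) P2(19-20) P2(20-21) P3(21-26) P4(26-31) P3(31-34)

Derivation:
t=0-3: P1@Q0 runs 3, rem=2, I/O yield, promote→Q0. Q0=[P2,P3,P4,P1] Q1=[] Q2=[]
t=3-4: P2@Q0 runs 1, rem=9, I/O yield, promote→Q0. Q0=[P3,P4,P1,P2] Q1=[] Q2=[]
t=4-7: P3@Q0 runs 3, rem=8, quantum used, demote→Q1. Q0=[P4,P1,P2] Q1=[P3] Q2=[]
t=7-10: P4@Q0 runs 3, rem=5, quantum used, demote→Q1. Q0=[P1,P2] Q1=[P3,P4] Q2=[]
t=10-12: P1@Q0 runs 2, rem=0, completes. Q0=[P2] Q1=[P3,P4] Q2=[]
t=12-13: P2@Q0 runs 1, rem=8, I/O yield, promote→Q0. Q0=[P2] Q1=[P3,P4] Q2=[]
t=13-14: P2@Q0 runs 1, rem=7, I/O yield, promote→Q0. Q0=[P2] Q1=[P3,P4] Q2=[]
t=14-15: P2@Q0 runs 1, rem=6, I/O yield, promote→Q0. Q0=[P2] Q1=[P3,P4] Q2=[]
t=15-16: P2@Q0 runs 1, rem=5, I/O yield, promote→Q0. Q0=[P2] Q1=[P3,P4] Q2=[]
t=16-17: P2@Q0 runs 1, rem=4, I/O yield, promote→Q0. Q0=[P2] Q1=[P3,P4] Q2=[]
t=17-18: P2@Q0 runs 1, rem=3, I/O yield, promote→Q0. Q0=[P2] Q1=[P3,P4] Q2=[]
t=18-19: P2@Q0 runs 1, rem=2, I/O yield, promote→Q0. Q0=[P2] Q1=[P3,P4] Q2=[]
t=19-20: P2@Q0 runs 1, rem=1, I/O yield, promote→Q0. Q0=[P2] Q1=[P3,P4] Q2=[]
t=20-21: P2@Q0 runs 1, rem=0, completes. Q0=[] Q1=[P3,P4] Q2=[]
t=21-26: P3@Q1 runs 5, rem=3, quantum used, demote→Q2. Q0=[] Q1=[P4] Q2=[P3]
t=26-31: P4@Q1 runs 5, rem=0, completes. Q0=[] Q1=[] Q2=[P3]
t=31-34: P3@Q2 runs 3, rem=0, completes. Q0=[] Q1=[] Q2=[]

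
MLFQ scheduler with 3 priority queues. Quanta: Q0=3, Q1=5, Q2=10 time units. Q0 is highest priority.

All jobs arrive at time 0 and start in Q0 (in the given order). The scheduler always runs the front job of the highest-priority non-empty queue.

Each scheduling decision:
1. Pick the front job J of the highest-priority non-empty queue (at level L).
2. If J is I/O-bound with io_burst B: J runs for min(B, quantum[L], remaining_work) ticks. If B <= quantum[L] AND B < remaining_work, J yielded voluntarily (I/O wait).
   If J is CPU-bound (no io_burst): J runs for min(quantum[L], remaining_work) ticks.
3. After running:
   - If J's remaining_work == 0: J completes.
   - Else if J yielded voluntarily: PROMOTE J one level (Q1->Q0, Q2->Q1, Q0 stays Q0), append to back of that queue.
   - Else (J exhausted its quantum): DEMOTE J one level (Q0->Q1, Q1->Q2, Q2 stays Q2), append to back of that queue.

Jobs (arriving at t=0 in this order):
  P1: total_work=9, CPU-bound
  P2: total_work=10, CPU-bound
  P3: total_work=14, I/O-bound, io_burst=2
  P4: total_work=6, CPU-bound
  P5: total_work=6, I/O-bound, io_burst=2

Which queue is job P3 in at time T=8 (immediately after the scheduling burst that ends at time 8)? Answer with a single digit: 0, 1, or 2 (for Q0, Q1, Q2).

t=0-3: P1@Q0 runs 3, rem=6, quantum used, demote→Q1. Q0=[P2,P3,P4,P5] Q1=[P1] Q2=[]
t=3-6: P2@Q0 runs 3, rem=7, quantum used, demote→Q1. Q0=[P3,P4,P5] Q1=[P1,P2] Q2=[]
t=6-8: P3@Q0 runs 2, rem=12, I/O yield, promote→Q0. Q0=[P4,P5,P3] Q1=[P1,P2] Q2=[]
t=8-11: P4@Q0 runs 3, rem=3, quantum used, demote→Q1. Q0=[P5,P3] Q1=[P1,P2,P4] Q2=[]
t=11-13: P5@Q0 runs 2, rem=4, I/O yield, promote→Q0. Q0=[P3,P5] Q1=[P1,P2,P4] Q2=[]
t=13-15: P3@Q0 runs 2, rem=10, I/O yield, promote→Q0. Q0=[P5,P3] Q1=[P1,P2,P4] Q2=[]
t=15-17: P5@Q0 runs 2, rem=2, I/O yield, promote→Q0. Q0=[P3,P5] Q1=[P1,P2,P4] Q2=[]
t=17-19: P3@Q0 runs 2, rem=8, I/O yield, promote→Q0. Q0=[P5,P3] Q1=[P1,P2,P4] Q2=[]
t=19-21: P5@Q0 runs 2, rem=0, completes. Q0=[P3] Q1=[P1,P2,P4] Q2=[]
t=21-23: P3@Q0 runs 2, rem=6, I/O yield, promote→Q0. Q0=[P3] Q1=[P1,P2,P4] Q2=[]
t=23-25: P3@Q0 runs 2, rem=4, I/O yield, promote→Q0. Q0=[P3] Q1=[P1,P2,P4] Q2=[]
t=25-27: P3@Q0 runs 2, rem=2, I/O yield, promote→Q0. Q0=[P3] Q1=[P1,P2,P4] Q2=[]
t=27-29: P3@Q0 runs 2, rem=0, completes. Q0=[] Q1=[P1,P2,P4] Q2=[]
t=29-34: P1@Q1 runs 5, rem=1, quantum used, demote→Q2. Q0=[] Q1=[P2,P4] Q2=[P1]
t=34-39: P2@Q1 runs 5, rem=2, quantum used, demote→Q2. Q0=[] Q1=[P4] Q2=[P1,P2]
t=39-42: P4@Q1 runs 3, rem=0, completes. Q0=[] Q1=[] Q2=[P1,P2]
t=42-43: P1@Q2 runs 1, rem=0, completes. Q0=[] Q1=[] Q2=[P2]
t=43-45: P2@Q2 runs 2, rem=0, completes. Q0=[] Q1=[] Q2=[]

Answer: 0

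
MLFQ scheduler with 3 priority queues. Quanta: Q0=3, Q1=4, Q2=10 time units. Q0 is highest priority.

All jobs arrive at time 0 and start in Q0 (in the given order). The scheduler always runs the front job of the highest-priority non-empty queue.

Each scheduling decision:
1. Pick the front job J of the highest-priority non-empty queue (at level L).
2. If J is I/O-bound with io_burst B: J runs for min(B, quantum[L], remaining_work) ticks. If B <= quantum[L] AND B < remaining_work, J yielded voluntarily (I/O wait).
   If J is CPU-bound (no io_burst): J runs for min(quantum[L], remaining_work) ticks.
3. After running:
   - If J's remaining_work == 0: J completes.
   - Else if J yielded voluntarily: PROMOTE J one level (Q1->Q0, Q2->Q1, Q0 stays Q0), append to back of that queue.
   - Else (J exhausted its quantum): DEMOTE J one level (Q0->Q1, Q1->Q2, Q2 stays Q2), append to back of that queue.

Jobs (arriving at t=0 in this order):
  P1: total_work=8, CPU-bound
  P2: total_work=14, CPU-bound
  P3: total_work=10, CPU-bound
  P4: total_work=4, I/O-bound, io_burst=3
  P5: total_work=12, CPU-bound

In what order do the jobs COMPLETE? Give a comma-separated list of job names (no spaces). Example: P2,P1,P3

t=0-3: P1@Q0 runs 3, rem=5, quantum used, demote→Q1. Q0=[P2,P3,P4,P5] Q1=[P1] Q2=[]
t=3-6: P2@Q0 runs 3, rem=11, quantum used, demote→Q1. Q0=[P3,P4,P5] Q1=[P1,P2] Q2=[]
t=6-9: P3@Q0 runs 3, rem=7, quantum used, demote→Q1. Q0=[P4,P5] Q1=[P1,P2,P3] Q2=[]
t=9-12: P4@Q0 runs 3, rem=1, I/O yield, promote→Q0. Q0=[P5,P4] Q1=[P1,P2,P3] Q2=[]
t=12-15: P5@Q0 runs 3, rem=9, quantum used, demote→Q1. Q0=[P4] Q1=[P1,P2,P3,P5] Q2=[]
t=15-16: P4@Q0 runs 1, rem=0, completes. Q0=[] Q1=[P1,P2,P3,P5] Q2=[]
t=16-20: P1@Q1 runs 4, rem=1, quantum used, demote→Q2. Q0=[] Q1=[P2,P3,P5] Q2=[P1]
t=20-24: P2@Q1 runs 4, rem=7, quantum used, demote→Q2. Q0=[] Q1=[P3,P5] Q2=[P1,P2]
t=24-28: P3@Q1 runs 4, rem=3, quantum used, demote→Q2. Q0=[] Q1=[P5] Q2=[P1,P2,P3]
t=28-32: P5@Q1 runs 4, rem=5, quantum used, demote→Q2. Q0=[] Q1=[] Q2=[P1,P2,P3,P5]
t=32-33: P1@Q2 runs 1, rem=0, completes. Q0=[] Q1=[] Q2=[P2,P3,P5]
t=33-40: P2@Q2 runs 7, rem=0, completes. Q0=[] Q1=[] Q2=[P3,P5]
t=40-43: P3@Q2 runs 3, rem=0, completes. Q0=[] Q1=[] Q2=[P5]
t=43-48: P5@Q2 runs 5, rem=0, completes. Q0=[] Q1=[] Q2=[]

Answer: P4,P1,P2,P3,P5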